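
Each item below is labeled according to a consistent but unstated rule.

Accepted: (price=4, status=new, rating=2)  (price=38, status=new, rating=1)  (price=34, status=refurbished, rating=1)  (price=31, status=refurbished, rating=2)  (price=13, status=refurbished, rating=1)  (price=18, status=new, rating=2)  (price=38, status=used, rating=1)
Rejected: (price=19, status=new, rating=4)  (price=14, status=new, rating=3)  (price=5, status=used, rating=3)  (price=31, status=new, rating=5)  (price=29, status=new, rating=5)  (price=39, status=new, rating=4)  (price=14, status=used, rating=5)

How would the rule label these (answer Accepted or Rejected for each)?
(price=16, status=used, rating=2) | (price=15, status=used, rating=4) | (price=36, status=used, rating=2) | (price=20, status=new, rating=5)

Rule: rating ≤ 2. This holds for each 'Accepted' example and fails for each 'Rejected' one.

Accepted, Rejected, Accepted, Rejected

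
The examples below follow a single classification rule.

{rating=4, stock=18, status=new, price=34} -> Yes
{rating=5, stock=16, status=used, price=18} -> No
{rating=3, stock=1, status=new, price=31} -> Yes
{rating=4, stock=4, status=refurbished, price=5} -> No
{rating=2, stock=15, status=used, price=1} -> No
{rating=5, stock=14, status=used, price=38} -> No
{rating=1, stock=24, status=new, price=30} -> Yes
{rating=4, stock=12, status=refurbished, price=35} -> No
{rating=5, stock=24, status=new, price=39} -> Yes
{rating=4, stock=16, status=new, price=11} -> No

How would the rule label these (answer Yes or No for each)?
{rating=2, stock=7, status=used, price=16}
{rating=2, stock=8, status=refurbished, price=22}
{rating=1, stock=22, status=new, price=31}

No, No, Yes

Rule: status is new AND price ≥ 18. This holds for each 'Yes' example and fails for each 'No' one.
{rating=2, stock=7, status=used, price=16} — status is used, price = 16, hence No. {rating=2, stock=8, status=refurbished, price=22} — status is refurbished, price = 22, hence No. {rating=1, stock=22, status=new, price=31} — status is new, price = 31, hence Yes.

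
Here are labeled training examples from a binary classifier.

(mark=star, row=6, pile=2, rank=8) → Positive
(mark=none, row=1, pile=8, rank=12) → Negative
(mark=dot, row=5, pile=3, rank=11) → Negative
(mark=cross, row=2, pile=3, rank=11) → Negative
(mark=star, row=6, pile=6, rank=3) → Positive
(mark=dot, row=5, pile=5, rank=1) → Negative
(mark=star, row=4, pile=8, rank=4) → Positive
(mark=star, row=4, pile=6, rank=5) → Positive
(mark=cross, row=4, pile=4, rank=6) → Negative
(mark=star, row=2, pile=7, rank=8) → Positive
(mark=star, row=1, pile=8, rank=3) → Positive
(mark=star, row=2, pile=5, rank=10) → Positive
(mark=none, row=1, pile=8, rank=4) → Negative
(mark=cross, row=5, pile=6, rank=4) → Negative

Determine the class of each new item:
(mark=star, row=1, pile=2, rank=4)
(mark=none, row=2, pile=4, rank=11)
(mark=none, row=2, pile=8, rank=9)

The distinguishing property — mark is star — holds for all the 'Positive' cases and none of the 'Negative' cases.
Positive: (mark=star, row=1, pile=2, rank=4), since mark is star.
Negative: (mark=none, row=2, pile=4, rank=11), since mark is none.
Negative: (mark=none, row=2, pile=8, rank=9), since mark is none.

Positive, Negative, Negative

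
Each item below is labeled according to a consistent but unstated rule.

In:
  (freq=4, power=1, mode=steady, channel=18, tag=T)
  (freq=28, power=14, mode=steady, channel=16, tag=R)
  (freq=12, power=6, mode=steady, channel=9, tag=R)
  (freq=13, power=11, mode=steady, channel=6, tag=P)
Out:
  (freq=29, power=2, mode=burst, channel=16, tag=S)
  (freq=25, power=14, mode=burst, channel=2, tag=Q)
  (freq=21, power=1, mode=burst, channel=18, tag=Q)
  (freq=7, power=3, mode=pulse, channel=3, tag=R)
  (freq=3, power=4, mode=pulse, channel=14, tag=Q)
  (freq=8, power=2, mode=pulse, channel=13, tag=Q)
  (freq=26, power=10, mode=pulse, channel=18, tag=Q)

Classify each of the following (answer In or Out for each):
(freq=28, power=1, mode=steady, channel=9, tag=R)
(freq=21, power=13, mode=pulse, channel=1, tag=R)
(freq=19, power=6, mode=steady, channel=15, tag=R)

The simplest hypothesis consistent with all the labels is: mode is steady.

In, Out, In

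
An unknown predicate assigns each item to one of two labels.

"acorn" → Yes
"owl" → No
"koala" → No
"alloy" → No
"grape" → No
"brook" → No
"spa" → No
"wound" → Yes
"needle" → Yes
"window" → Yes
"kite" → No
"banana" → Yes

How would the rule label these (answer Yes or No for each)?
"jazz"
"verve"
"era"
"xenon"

A rule that fits every label: contains 'n' — true of each 'Yes' example, false of each 'No' one.
"jazz": no 'n', doesn't match → No.
"verve": no 'n', doesn't match → No.
"era": no 'n', doesn't match → No.
"xenon": has 'n', passes → Yes.

No, No, No, Yes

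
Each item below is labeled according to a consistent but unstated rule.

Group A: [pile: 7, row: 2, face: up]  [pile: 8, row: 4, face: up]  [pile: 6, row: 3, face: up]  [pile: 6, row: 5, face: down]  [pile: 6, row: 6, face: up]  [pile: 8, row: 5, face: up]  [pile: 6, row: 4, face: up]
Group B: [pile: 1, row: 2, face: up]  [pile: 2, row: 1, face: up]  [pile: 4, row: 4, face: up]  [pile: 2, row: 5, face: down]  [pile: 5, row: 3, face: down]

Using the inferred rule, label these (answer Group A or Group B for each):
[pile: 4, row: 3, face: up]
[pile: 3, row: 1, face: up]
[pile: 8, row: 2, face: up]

The simplest hypothesis consistent with all the labels is: pile ≥ 6.
[pile: 4, row: 3, face: up] — pile = 4, hence Group B. [pile: 3, row: 1, face: up] — pile = 3, hence Group B. [pile: 8, row: 2, face: up] — pile = 8, hence Group A.

Group B, Group B, Group A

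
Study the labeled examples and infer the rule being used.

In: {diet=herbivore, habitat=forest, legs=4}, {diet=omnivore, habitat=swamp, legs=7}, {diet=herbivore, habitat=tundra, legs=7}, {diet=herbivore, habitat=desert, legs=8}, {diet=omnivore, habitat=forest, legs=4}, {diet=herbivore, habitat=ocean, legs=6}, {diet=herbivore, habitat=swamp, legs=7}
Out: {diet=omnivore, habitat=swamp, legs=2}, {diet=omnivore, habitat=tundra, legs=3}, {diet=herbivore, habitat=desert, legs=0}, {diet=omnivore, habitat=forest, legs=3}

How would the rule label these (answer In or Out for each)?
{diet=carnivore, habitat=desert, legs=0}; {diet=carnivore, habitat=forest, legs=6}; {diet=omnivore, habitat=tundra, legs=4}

The rule appears to be: legs ≥ 4.
{diet=carnivore, habitat=desert, legs=0} — legs = 0, hence Out.
{diet=carnivore, habitat=forest, legs=6} — legs = 6, hence In.
{diet=omnivore, habitat=tundra, legs=4} — legs = 4, hence In.

Out, In, In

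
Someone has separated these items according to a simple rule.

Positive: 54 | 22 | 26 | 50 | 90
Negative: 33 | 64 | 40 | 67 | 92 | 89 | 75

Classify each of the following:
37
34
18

Negative, Positive, Positive

All 'Positive' examples share one property — ≡ 2 (mod 4) — and every 'Negative' example lacks it.
37: 37 mod 4 = 1, fails this test → Negative. 34: 34 mod 4 = 2, satisfies this → Positive. 18: 18 mod 4 = 2, satisfies this → Positive.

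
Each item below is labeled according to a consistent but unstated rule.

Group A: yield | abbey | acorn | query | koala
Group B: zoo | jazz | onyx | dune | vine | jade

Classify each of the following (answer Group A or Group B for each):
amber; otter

Group A, Group A

One predicate separates the groups cleanly: length 5.
Group A: amber, since length 5. Group A: otter, since length 5.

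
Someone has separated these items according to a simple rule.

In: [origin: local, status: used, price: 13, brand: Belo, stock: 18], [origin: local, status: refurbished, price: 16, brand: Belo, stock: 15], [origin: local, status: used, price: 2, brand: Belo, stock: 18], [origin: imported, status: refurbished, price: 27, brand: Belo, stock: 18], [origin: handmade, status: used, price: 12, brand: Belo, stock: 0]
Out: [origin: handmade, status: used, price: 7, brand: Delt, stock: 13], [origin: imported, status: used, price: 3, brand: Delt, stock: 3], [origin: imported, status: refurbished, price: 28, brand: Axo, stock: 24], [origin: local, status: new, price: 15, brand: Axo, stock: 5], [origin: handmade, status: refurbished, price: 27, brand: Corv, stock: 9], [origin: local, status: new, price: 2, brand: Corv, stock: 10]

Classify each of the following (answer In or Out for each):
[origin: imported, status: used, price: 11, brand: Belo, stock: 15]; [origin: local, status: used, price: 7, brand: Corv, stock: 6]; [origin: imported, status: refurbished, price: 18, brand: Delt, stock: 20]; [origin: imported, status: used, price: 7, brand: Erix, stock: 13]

In, Out, Out, Out

'In' ⟺ brand is Belo.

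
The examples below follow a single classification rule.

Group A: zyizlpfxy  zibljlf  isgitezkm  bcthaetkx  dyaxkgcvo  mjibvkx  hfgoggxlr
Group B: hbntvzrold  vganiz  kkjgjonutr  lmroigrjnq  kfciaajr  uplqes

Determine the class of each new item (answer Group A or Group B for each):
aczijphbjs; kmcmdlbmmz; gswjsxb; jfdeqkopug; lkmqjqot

Group B, Group B, Group A, Group B, Group B

A rule that fits every label: odd length — true of each 'Group A' example, false of each 'Group B' one.
aczijphbjs: length 10 — fails this test, so Group B.
kmcmdlbmmz: length 10 — fails this test, so Group B.
gswjsxb: length 7 — matches, so Group A.
jfdeqkopug: length 10 — fails this test, so Group B.
lkmqjqot: length 8 — fails this test, so Group B.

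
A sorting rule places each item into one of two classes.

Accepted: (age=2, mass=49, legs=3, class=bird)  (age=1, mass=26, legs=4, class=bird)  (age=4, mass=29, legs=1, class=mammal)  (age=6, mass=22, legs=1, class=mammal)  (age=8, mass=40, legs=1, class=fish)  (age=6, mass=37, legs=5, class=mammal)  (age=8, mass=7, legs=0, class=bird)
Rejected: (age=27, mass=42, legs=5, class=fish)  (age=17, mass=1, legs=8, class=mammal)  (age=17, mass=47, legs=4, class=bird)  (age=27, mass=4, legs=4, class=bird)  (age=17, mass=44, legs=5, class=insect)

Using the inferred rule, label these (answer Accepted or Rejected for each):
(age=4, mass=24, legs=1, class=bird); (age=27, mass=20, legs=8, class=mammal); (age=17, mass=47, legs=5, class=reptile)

The rule appears to be: age ≤ 8.
Accepted: (age=4, mass=24, legs=1, class=bird), since age = 4. Rejected: (age=27, mass=20, legs=8, class=mammal), since age = 27. Rejected: (age=17, mass=47, legs=5, class=reptile), since age = 17.

Accepted, Rejected, Rejected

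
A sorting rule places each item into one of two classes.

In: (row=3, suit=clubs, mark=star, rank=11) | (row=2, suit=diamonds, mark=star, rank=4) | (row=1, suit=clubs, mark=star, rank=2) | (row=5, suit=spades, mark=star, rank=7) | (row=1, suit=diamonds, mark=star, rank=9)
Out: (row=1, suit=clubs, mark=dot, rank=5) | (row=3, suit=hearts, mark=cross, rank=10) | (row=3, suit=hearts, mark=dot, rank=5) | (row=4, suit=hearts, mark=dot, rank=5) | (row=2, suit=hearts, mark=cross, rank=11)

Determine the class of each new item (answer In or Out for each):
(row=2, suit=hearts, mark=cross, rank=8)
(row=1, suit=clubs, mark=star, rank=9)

'In' ⟺ mark is star.
Out: (row=2, suit=hearts, mark=cross, rank=8), since mark is cross.
In: (row=1, suit=clubs, mark=star, rank=9), since mark is star.

Out, In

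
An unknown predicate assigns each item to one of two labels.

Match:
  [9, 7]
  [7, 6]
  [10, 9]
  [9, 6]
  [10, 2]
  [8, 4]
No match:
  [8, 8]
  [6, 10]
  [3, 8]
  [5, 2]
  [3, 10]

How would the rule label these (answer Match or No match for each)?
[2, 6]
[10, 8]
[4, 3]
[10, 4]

The pattern is that an item is 'Match' exactly when: first > second AND sum ≥ 11.
[2, 6]: 2 < 6, 2+6 = 8, fails this test → No match.
[10, 8]: 10 > 8, 10+8 = 18, meets the rule → Match.
[4, 3]: 4 > 3, 4+3 = 7, fails this test → No match.
[10, 4]: 10 > 4, 10+4 = 14, meets the rule → Match.

No match, Match, No match, Match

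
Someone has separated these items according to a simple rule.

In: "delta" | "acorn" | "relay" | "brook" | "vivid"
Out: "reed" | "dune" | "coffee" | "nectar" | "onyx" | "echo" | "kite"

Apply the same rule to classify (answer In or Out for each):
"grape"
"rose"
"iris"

In, Out, Out

Every 'In' example satisfies: odd length. None of the 'Out' examples do.
"grape": length 5, qualifies → In. "rose": length 4, does not satisfy this → Out. "iris": length 4, does not satisfy this → Out.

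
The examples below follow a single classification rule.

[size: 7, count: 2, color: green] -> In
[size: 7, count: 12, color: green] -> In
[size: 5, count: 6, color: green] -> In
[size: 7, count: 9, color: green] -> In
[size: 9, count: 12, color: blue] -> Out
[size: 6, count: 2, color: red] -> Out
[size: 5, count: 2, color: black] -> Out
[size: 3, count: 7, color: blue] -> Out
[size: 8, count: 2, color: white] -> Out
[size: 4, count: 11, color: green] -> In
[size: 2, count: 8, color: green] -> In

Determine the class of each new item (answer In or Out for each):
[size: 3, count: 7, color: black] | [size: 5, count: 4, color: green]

Out, In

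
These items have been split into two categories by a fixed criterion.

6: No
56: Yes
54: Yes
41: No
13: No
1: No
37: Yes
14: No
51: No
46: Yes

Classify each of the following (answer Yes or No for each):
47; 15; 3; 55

Yes, No, No, Yes

Every 'Yes' example satisfies: digit sum ≥ 7. None of the 'No' examples do.
47 — digit sum 4+7 = 11, hence Yes.
15 — digit sum 1+5 = 6, hence No.
3 — digit sum 3, hence No.
55 — digit sum 5+5 = 10, hence Yes.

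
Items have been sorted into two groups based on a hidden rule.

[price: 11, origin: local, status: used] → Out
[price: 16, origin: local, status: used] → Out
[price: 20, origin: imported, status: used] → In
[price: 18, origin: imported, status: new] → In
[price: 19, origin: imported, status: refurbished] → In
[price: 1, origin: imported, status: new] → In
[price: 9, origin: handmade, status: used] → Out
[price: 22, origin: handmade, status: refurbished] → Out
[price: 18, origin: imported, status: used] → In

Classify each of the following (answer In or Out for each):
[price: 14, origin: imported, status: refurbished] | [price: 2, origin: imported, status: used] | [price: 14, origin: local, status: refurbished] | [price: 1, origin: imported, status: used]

The distinguishing property — origin is imported — holds for all the 'In' cases and none of the 'Out' cases.
[price: 14, origin: imported, status: refurbished]: origin is imported, has this property → In.
[price: 2, origin: imported, status: used]: origin is imported, has this property → In.
[price: 14, origin: local, status: refurbished]: origin is local, lacks this property → Out.
[price: 1, origin: imported, status: used]: origin is imported, has this property → In.

In, In, Out, In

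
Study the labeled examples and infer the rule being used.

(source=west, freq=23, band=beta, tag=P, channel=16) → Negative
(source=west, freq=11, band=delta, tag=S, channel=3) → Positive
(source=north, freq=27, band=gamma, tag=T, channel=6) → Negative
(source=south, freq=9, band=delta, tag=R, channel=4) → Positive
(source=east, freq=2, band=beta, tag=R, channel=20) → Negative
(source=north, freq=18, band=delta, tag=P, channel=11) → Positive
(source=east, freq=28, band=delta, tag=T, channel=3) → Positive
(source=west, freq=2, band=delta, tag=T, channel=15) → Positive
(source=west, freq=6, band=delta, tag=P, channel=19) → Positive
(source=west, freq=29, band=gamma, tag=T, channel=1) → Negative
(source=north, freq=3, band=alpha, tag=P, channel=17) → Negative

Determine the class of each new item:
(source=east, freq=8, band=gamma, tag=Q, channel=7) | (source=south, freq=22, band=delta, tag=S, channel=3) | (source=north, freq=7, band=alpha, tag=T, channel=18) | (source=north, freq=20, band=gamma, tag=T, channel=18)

Negative, Positive, Negative, Negative

Rule: band is delta. This holds for each 'Positive' example and fails for each 'Negative' one.
(source=east, freq=8, band=gamma, tag=Q, channel=7) — band is gamma, hence Negative. (source=south, freq=22, band=delta, tag=S, channel=3) — band is delta, hence Positive. (source=north, freq=7, band=alpha, tag=T, channel=18) — band is alpha, hence Negative. (source=north, freq=20, band=gamma, tag=T, channel=18) — band is gamma, hence Negative.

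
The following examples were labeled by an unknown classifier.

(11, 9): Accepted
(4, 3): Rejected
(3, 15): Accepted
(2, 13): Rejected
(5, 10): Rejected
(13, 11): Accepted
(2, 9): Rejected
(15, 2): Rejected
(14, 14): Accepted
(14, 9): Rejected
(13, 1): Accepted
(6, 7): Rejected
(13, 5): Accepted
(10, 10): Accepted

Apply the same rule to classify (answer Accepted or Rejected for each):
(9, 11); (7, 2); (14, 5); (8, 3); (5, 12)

The common property of the 'Accepted' items is: sum is even. No 'Rejected' item has it.

Accepted, Rejected, Rejected, Rejected, Rejected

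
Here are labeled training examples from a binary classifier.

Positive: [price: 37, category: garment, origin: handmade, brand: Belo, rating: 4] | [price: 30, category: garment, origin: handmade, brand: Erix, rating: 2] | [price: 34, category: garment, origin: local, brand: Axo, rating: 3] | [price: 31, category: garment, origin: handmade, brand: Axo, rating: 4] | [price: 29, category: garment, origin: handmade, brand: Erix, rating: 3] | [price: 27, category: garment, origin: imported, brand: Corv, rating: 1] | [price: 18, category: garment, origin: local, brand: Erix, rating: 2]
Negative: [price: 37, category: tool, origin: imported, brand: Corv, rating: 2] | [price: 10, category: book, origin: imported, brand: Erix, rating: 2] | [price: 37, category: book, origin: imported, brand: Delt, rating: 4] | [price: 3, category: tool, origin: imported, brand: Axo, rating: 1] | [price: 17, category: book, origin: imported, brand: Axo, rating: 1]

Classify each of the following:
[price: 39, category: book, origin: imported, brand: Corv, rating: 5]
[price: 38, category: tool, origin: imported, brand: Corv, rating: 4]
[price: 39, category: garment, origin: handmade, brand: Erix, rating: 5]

Negative, Negative, Positive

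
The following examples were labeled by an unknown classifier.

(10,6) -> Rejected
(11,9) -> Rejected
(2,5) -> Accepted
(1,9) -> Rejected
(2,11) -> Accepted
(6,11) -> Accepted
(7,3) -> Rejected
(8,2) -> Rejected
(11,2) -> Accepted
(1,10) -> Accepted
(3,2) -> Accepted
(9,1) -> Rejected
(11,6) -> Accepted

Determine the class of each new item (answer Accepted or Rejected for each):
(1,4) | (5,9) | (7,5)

Accepted, Rejected, Rejected

The pattern is that an item is 'Accepted' exactly when: sum is odd.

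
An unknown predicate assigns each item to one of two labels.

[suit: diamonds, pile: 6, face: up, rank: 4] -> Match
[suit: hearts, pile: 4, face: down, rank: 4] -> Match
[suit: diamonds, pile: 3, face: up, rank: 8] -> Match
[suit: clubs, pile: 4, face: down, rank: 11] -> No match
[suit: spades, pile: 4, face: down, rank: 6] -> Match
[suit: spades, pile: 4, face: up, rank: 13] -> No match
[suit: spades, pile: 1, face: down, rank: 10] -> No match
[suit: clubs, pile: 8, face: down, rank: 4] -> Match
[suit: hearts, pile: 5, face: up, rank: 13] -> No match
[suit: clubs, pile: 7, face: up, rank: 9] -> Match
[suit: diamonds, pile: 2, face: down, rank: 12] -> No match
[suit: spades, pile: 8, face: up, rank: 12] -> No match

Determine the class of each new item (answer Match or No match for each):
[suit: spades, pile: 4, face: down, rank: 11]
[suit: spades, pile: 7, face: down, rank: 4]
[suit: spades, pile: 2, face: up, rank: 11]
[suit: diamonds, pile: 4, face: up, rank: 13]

No match, Match, No match, No match

Every 'Match' example satisfies: rank ≤ 9. None of the 'No match' examples do.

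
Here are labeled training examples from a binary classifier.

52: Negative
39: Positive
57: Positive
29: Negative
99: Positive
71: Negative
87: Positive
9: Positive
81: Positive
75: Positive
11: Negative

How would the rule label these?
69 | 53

Positive, Negative

A rule that fits every label: multiple of 3 — true of each 'Positive' example, false of each 'Negative' one.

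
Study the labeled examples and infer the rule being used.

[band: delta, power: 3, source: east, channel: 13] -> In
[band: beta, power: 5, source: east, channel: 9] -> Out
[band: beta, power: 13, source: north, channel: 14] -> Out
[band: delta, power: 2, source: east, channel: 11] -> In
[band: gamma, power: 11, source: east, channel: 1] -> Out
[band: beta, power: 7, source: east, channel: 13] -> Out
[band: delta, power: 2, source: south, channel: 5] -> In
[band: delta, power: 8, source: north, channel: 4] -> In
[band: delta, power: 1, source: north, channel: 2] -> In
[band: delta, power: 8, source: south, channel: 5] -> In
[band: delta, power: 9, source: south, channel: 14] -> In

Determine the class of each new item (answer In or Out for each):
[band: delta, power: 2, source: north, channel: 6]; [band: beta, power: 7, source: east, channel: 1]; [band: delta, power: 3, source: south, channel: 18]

In, Out, In

A rule that fits every label: band is delta — true of each 'In' example, false of each 'Out' one.
[band: delta, power: 2, source: north, channel: 6]: band is delta, has this property → In.
[band: beta, power: 7, source: east, channel: 1]: band is beta, does not satisfy this → Out.
[band: delta, power: 3, source: south, channel: 18]: band is delta, has this property → In.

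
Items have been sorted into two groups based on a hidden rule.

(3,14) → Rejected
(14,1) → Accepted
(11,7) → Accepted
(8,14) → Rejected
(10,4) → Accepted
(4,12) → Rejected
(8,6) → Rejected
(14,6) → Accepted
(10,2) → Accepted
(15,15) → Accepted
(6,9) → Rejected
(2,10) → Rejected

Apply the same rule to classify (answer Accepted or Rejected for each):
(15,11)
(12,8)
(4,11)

Accepted, Accepted, Rejected

The rule appears to be: first ≥ 9.
(15,11) — first 15, hence Accepted.
(12,8) — first 12, hence Accepted.
(4,11) — first 4, hence Rejected.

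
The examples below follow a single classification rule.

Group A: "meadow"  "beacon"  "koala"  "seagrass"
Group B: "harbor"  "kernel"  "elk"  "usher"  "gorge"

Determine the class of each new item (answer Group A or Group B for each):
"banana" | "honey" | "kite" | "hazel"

The simplest hypothesis consistent with all the labels is: has ≥ 3 vowels.

Group A, Group B, Group B, Group B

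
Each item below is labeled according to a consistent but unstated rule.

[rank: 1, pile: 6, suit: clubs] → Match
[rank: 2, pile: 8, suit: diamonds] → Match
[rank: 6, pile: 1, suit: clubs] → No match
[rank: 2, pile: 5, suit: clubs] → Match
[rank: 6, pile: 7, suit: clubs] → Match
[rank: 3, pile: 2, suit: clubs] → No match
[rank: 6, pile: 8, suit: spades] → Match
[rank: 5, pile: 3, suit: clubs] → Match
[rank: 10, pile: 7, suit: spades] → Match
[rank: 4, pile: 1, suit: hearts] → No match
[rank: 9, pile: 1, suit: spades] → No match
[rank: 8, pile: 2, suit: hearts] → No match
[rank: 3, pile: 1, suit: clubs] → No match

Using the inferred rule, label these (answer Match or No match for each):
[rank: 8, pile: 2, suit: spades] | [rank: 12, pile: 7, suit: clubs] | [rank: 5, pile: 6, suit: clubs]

A rule that fits every label: pile ≥ 3 — true of each 'Match' example, false of each 'No match' one.
[rank: 8, pile: 2, suit: spades] — pile = 2, hence No match.
[rank: 12, pile: 7, suit: clubs] — pile = 7, hence Match.
[rank: 5, pile: 6, suit: clubs] — pile = 6, hence Match.

No match, Match, Match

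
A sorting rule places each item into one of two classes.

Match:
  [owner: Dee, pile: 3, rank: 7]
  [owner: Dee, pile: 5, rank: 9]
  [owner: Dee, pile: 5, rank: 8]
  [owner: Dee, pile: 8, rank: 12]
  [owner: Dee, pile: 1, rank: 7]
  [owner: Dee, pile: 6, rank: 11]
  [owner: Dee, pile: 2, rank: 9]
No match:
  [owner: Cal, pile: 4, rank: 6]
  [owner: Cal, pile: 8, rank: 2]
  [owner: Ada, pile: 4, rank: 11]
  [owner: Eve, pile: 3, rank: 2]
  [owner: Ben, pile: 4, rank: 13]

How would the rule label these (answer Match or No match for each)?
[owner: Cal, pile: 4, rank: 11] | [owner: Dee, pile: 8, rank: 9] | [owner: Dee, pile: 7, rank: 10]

No match, Match, Match

The rule appears to be: owner is Dee.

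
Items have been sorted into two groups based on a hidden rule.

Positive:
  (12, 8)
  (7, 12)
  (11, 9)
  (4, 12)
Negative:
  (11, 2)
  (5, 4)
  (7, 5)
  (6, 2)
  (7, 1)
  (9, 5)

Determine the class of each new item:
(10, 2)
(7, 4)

Negative, Negative

One predicate separates the groups cleanly: sum ≥ 16.
(10, 2): Negative (10+2 = 12). (7, 4): Negative (7+4 = 11).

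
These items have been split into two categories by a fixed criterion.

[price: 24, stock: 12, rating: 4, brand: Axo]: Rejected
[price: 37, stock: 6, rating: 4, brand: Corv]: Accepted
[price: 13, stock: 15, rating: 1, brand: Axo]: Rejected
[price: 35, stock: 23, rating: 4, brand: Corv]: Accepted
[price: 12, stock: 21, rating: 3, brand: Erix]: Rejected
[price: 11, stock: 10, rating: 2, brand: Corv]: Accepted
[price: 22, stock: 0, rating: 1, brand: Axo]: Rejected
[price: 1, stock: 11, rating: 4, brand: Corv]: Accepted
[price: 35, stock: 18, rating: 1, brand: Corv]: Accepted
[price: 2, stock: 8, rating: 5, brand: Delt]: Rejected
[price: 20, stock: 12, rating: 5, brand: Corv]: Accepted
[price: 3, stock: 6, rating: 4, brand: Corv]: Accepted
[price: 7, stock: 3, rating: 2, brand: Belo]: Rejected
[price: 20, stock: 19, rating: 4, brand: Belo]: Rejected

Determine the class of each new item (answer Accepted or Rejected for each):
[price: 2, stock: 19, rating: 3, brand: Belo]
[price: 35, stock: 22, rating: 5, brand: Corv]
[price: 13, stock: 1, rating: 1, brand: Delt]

Rejected, Accepted, Rejected

The common property of the 'Accepted' items is: brand is Corv. No 'Rejected' item has it.
[price: 2, stock: 19, rating: 3, brand: Belo]: brand is Belo — does not satisfy this, so Rejected. [price: 35, stock: 22, rating: 5, brand: Corv]: brand is Corv — has this property, so Accepted. [price: 13, stock: 1, rating: 1, brand: Delt]: brand is Delt — does not satisfy this, so Rejected.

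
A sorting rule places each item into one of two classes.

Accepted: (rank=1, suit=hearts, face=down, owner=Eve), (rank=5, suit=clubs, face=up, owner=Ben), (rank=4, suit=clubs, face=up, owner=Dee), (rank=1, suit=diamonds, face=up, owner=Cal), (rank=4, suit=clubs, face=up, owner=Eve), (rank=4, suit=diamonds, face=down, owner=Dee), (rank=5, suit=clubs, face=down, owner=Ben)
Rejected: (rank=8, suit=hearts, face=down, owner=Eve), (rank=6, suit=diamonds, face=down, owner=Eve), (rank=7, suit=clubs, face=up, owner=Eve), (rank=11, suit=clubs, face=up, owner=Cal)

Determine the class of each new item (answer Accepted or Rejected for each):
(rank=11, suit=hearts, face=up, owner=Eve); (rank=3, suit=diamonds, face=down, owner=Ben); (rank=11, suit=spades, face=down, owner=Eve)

A rule that fits every label: rank ≤ 5 — true of each 'Accepted' example, false of each 'Rejected' one.
(rank=11, suit=hearts, face=up, owner=Eve): Rejected (rank = 11).
(rank=3, suit=diamonds, face=down, owner=Ben): Accepted (rank = 3).
(rank=11, suit=spades, face=down, owner=Eve): Rejected (rank = 11).

Rejected, Accepted, Rejected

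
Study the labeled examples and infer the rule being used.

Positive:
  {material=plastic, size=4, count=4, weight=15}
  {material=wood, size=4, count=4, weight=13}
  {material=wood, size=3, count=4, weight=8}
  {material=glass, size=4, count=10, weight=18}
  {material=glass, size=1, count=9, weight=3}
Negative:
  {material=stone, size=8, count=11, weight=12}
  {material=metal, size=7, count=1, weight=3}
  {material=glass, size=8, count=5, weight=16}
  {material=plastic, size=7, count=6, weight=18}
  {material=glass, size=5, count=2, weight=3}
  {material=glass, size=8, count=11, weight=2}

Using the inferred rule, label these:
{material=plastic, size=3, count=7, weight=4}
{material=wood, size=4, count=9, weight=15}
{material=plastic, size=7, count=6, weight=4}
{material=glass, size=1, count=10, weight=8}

Positive, Positive, Negative, Positive

The pattern is that an item is 'Positive' exactly when: size ≤ 4.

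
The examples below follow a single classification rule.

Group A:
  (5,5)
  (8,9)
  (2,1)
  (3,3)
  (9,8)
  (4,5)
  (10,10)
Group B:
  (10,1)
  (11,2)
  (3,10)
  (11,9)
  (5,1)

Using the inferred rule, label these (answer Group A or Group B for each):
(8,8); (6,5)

The simplest hypothesis consistent with all the labels is: |first − second| ≤ 1.

Group A, Group A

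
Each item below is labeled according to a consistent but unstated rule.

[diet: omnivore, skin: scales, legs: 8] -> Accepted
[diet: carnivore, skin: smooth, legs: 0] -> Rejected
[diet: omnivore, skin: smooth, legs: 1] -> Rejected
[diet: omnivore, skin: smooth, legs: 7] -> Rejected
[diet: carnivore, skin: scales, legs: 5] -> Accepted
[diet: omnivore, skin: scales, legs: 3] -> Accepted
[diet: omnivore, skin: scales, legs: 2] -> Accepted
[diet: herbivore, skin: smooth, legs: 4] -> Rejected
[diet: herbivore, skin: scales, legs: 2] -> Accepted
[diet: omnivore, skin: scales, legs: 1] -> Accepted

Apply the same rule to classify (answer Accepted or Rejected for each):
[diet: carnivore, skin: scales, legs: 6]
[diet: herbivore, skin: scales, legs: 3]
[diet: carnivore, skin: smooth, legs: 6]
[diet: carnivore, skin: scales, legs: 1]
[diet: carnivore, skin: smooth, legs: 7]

Accepted, Accepted, Rejected, Accepted, Rejected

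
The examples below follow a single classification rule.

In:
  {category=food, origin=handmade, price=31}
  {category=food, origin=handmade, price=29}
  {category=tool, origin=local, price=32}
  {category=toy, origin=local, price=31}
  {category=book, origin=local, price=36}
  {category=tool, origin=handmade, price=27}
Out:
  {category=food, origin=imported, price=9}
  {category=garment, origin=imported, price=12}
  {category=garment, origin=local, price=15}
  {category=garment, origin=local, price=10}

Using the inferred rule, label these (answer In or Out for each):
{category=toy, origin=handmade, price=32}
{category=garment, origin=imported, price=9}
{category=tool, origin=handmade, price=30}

In, Out, In

The rule appears to be: price ≥ 27.
{category=toy, origin=handmade, price=32} — price = 32, hence In. {category=garment, origin=imported, price=9} — price = 9, hence Out. {category=tool, origin=handmade, price=30} — price = 30, hence In.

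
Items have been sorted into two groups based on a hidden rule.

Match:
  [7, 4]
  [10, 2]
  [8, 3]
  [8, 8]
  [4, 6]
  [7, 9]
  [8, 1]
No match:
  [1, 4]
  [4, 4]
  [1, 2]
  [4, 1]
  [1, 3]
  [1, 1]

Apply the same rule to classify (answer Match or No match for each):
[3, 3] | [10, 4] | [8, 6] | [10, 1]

No match, Match, Match, Match

One predicate separates the groups cleanly: sum ≥ 9.
[3, 3] → 3+3 = 6 → No match. [10, 4] → 10+4 = 14 → Match. [8, 6] → 8+6 = 14 → Match. [10, 1] → 10+1 = 11 → Match.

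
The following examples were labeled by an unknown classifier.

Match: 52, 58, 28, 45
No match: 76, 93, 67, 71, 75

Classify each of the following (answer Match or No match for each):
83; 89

No match, No match

The simplest hypothesis consistent with all the labels is: at most 58.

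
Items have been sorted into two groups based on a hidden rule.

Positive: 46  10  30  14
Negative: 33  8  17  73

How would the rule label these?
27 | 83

Negative, Negative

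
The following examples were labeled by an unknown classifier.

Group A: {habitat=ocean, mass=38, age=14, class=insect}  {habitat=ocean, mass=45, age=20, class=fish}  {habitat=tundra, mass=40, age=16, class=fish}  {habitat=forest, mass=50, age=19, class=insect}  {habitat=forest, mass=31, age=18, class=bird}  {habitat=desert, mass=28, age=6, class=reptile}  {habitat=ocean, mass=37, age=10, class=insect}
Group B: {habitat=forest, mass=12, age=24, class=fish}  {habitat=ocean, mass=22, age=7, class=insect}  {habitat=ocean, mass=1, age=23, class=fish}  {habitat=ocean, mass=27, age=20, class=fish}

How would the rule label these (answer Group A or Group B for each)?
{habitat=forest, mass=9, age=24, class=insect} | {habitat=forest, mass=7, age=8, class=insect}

The rule appears to be: mass ≥ 28.
{habitat=forest, mass=9, age=24, class=insect}: mass = 9 — does not satisfy this, so Group B.
{habitat=forest, mass=7, age=8, class=insect}: mass = 7 — does not satisfy this, so Group B.

Group B, Group B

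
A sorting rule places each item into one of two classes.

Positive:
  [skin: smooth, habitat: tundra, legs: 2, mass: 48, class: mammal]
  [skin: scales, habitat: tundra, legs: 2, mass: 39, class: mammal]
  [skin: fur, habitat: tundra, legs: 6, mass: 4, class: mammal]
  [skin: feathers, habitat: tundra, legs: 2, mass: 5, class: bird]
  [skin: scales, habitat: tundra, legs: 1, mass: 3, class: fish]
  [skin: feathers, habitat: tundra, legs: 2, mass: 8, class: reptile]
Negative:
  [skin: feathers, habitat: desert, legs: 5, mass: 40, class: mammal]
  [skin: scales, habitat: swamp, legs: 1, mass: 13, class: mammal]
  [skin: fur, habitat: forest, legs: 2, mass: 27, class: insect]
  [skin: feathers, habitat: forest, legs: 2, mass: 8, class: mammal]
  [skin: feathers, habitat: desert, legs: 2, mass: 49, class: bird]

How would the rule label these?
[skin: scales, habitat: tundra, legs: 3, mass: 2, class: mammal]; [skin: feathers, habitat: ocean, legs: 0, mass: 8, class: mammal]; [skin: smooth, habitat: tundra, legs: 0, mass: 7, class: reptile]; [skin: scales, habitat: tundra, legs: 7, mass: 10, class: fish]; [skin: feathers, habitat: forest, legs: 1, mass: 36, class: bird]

Positive, Negative, Positive, Positive, Negative

The classifier is using: habitat is tundra.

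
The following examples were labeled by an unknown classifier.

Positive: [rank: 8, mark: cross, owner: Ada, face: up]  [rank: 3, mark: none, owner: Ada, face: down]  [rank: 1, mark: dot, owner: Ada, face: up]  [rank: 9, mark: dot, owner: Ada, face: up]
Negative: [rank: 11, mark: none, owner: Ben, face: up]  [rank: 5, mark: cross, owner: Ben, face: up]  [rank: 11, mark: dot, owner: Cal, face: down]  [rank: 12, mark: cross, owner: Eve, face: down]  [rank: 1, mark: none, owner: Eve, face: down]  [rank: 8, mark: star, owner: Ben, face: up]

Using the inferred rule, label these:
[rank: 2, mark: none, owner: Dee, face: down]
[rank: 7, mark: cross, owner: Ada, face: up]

Negative, Positive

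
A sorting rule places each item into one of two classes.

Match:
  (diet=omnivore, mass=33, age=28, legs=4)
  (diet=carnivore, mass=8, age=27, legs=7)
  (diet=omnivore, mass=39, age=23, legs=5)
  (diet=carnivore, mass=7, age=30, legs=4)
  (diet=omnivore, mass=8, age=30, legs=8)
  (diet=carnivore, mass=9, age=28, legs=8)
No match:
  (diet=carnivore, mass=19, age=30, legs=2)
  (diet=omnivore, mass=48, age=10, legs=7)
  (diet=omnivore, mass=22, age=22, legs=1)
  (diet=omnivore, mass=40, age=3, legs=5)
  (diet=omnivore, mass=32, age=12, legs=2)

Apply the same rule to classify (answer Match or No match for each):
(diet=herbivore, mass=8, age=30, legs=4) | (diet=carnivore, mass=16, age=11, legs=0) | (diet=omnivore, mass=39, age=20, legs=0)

Match, No match, No match

Every 'Match' example satisfies: legs ≥ 4 AND age ≥ 12. None of the 'No match' examples do.
(diet=herbivore, mass=8, age=30, legs=4): Match (legs = 4, age = 30). (diet=carnivore, mass=16, age=11, legs=0): No match (legs = 0, age = 11). (diet=omnivore, mass=39, age=20, legs=0): No match (legs = 0, age = 20).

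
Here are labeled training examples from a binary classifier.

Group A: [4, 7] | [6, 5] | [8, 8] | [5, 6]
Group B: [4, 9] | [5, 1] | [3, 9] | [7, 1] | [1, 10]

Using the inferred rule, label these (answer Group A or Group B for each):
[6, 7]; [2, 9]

Group A, Group B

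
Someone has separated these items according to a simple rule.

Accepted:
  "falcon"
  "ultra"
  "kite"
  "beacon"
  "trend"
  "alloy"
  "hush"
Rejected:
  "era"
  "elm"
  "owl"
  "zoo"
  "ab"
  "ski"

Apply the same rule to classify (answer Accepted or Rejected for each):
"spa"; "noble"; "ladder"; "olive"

One predicate separates the groups cleanly: length ≥ 4.
"spa": Rejected (length 3).
"noble": Accepted (length 5).
"ladder": Accepted (length 6).
"olive": Accepted (length 5).

Rejected, Accepted, Accepted, Accepted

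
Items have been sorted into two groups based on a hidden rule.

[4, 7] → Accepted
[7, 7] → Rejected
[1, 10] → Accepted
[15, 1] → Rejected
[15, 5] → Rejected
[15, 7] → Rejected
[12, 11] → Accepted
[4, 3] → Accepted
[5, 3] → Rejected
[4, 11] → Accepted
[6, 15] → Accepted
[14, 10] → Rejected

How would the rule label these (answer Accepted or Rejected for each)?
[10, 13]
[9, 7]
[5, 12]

Every 'Accepted' example satisfies: sum is odd. None of the 'Rejected' examples do.
[10, 13]: Accepted (10+13 = 23).
[9, 7]: Rejected (9+7 = 16).
[5, 12]: Accepted (5+12 = 17).

Accepted, Rejected, Accepted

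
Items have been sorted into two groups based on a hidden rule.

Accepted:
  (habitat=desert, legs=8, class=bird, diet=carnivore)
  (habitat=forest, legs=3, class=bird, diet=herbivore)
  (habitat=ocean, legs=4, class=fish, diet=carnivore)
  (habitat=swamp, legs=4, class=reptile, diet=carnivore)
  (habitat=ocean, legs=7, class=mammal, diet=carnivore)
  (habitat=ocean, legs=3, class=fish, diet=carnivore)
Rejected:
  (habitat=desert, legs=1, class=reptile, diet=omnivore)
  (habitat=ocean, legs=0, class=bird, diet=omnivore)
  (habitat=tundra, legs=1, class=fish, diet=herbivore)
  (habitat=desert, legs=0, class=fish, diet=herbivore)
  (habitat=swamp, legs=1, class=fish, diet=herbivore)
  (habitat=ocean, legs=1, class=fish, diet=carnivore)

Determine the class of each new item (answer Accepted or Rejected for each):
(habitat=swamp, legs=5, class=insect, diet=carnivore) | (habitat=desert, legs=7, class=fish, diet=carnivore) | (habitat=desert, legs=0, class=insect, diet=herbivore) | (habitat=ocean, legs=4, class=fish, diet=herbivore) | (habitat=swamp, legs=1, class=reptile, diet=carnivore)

The classifier is using: legs ≥ 3.
(habitat=swamp, legs=5, class=insect, diet=carnivore) → legs = 5 → Accepted. (habitat=desert, legs=7, class=fish, diet=carnivore) → legs = 7 → Accepted. (habitat=desert, legs=0, class=insect, diet=herbivore) → legs = 0 → Rejected. (habitat=ocean, legs=4, class=fish, diet=herbivore) → legs = 4 → Accepted. (habitat=swamp, legs=1, class=reptile, diet=carnivore) → legs = 1 → Rejected.

Accepted, Accepted, Rejected, Accepted, Rejected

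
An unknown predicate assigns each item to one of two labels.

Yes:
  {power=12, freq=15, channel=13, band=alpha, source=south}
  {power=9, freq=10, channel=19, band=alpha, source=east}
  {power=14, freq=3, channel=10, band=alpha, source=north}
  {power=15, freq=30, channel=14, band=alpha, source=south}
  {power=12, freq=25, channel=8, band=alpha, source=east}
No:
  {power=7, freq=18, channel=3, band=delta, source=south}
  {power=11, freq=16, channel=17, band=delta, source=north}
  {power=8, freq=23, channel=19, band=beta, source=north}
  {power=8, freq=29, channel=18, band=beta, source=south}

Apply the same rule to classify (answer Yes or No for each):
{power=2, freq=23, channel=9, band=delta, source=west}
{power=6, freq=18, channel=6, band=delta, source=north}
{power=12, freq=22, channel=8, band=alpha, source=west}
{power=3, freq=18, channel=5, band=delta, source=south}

No, No, Yes, No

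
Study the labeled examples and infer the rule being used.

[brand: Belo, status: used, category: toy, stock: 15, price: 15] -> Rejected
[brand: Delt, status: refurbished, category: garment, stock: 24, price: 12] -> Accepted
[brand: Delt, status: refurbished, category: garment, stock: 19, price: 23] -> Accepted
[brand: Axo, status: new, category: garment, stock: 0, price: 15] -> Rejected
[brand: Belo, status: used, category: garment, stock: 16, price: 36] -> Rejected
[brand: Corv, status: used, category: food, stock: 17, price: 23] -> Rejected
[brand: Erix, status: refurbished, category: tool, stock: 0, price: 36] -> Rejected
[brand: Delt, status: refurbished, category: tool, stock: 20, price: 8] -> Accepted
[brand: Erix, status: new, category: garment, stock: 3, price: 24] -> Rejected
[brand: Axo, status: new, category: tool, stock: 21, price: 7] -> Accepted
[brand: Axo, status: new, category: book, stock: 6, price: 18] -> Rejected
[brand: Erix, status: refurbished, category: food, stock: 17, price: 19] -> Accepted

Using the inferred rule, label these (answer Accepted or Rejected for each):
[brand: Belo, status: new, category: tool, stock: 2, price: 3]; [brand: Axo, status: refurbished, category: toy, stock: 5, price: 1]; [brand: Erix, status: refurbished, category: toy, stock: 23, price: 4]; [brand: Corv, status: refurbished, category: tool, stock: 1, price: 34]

The classifier is using: stock ≥ 19 OR price = 19.
[brand: Belo, status: new, category: tool, stock: 2, price: 3]: Rejected (stock = 2, price = 3). [brand: Axo, status: refurbished, category: toy, stock: 5, price: 1]: Rejected (stock = 5, price = 1). [brand: Erix, status: refurbished, category: toy, stock: 23, price: 4]: Accepted (stock = 23, price = 4). [brand: Corv, status: refurbished, category: tool, stock: 1, price: 34]: Rejected (stock = 1, price = 34).

Rejected, Rejected, Accepted, Rejected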